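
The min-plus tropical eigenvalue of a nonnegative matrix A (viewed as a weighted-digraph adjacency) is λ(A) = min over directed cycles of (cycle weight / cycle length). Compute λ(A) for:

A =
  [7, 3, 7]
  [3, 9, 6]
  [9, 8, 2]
λ(A) = 2

Enumerate directed cycles and compute their means (weight / length). Sample:
  cycle 0 → 0: weight = 7, length = 1, mean = 7/1 ≈ 7.000
  cycle 1 → 1: weight = 9, length = 1, mean = 9/1 ≈ 9.000
  cycle 2 → 2: weight = 2, length = 1, mean = 2/1 ≈ 2.000
  cycle 0 → 1 → 0: weight = 6, length = 2, mean = 6/2 ≈ 3.000
  cycle 0 → 2 → 0: weight = 16, length = 2, mean = 16/2 ≈ 8.000
  cycle 1 → 0 → 1: weight = 6, length = 2, mean = 6/2 ≈ 3.000
Minimum mean = 2.000, attained e.g. along the cycle 2 → 2 with weight 2 and length 1. So λ(A) = 2/1 = 2.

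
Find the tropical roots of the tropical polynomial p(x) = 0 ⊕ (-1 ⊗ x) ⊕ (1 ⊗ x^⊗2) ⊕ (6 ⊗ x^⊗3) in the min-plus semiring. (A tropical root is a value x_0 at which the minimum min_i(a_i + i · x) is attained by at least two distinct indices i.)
Roots: {-5, -2, 1}

Each tropical root is a break point of the lower envelope of the lines y = a_i + i · x (there are 4 lines, with slopes 0, 1, ..., 3). Only the lines that attain the minimum somewhere contribute to roots; other lines are dominated. Here the surviving (envelope) indices are i = 3, i = 2, i = 1, i = 0.
Intersections between consecutive envelope lines give the roots: for adjacent envelope indices i < j the intersection is x = (a_i − a_j) / (j − i). Reading off the sorted break points: {-5, -2, 1}.
Verification: at each break x_0, at least two indices attain the minimum of min_i(a_i + i · x_0).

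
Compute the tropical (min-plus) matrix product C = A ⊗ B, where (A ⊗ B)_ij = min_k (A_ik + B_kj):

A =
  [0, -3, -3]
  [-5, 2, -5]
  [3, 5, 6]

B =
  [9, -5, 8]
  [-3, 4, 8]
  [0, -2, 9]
A ⊗ B =
  [-6, -5, 5]
  [-5, -10, 3]
  [2, -2, 11]

Apply the min-plus product entry-by-entry:
  C[0][0] = min over k of (A[0][0] + B[0][0] = 0 + 9 = 9, A[0][1] + B[1][0] = -3 + -3 = -6, A[0][2] + B[2][0] = -3 + 0 = -3) = -6 (attained at k = 1)
  C[0][1] = min over k of (A[0][0] + B[0][1] = 0 + -5 = -5, A[0][1] + B[1][1] = -3 + 4 = 1, A[0][2] + B[2][1] = -3 + -2 = -5) = -5 (attained at k = 0)
  C[0][2] = min over k of (A[0][0] + B[0][2] = 0 + 8 = 8, A[0][1] + B[1][2] = -3 + 8 = 5, A[0][2] + B[2][2] = -3 + 9 = 6) = 5 (attained at k = 1)
  C[1][0] = min over k of (A[1][0] + B[0][0] = -5 + 9 = 4, A[1][1] + B[1][0] = 2 + -3 = -1, A[1][2] + B[2][0] = -5 + 0 = -5) = -5 (attained at k = 2)
  C[1][1] = min over k of (A[1][0] + B[0][1] = -5 + -5 = -10, A[1][1] + B[1][1] = 2 + 4 = 6, A[1][2] + B[2][1] = -5 + -2 = -7) = -10 (attained at k = 0)
  C[1][2] = min over k of (A[1][0] + B[0][2] = -5 + 8 = 3, A[1][1] + B[1][2] = 2 + 8 = 10, A[1][2] + B[2][2] = -5 + 9 = 4) = 3 (attained at k = 0)
  C[2][0] = min over k of (A[2][0] + B[0][0] = 3 + 9 = 12, A[2][1] + B[1][0] = 5 + -3 = 2, A[2][2] + B[2][0] = 6 + 0 = 6) = 2 (attained at k = 1)
  C[2][1] = min over k of (A[2][0] + B[0][1] = 3 + -5 = -2, A[2][1] + B[1][1] = 5 + 4 = 9, A[2][2] + B[2][1] = 6 + -2 = 4) = -2 (attained at k = 0)
  C[2][2] = min over k of (A[2][0] + B[0][2] = 3 + 8 = 11, A[2][1] + B[1][2] = 5 + 8 = 13, A[2][2] + B[2][2] = 6 + 9 = 15) = 11 (attained at k = 0)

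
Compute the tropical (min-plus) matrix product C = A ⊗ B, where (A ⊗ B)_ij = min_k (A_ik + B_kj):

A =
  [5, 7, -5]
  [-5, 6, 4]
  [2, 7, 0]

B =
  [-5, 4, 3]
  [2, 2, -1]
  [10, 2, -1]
A ⊗ B =
  [0, -3, -6]
  [-10, -1, -2]
  [-3, 2, -1]

Apply the min-plus product entry-by-entry:
  C[0][0] = min over k of (A[0][0] + B[0][0] = 5 + -5 = 0, A[0][1] + B[1][0] = 7 + 2 = 9, A[0][2] + B[2][0] = -5 + 10 = 5) = 0 (attained at k = 0)
  C[0][1] = min over k of (A[0][0] + B[0][1] = 5 + 4 = 9, A[0][1] + B[1][1] = 7 + 2 = 9, A[0][2] + B[2][1] = -5 + 2 = -3) = -3 (attained at k = 2)
  C[0][2] = min over k of (A[0][0] + B[0][2] = 5 + 3 = 8, A[0][1] + B[1][2] = 7 + -1 = 6, A[0][2] + B[2][2] = -5 + -1 = -6) = -6 (attained at k = 2)
  C[1][0] = min over k of (A[1][0] + B[0][0] = -5 + -5 = -10, A[1][1] + B[1][0] = 6 + 2 = 8, A[1][2] + B[2][0] = 4 + 10 = 14) = -10 (attained at k = 0)
  C[1][1] = min over k of (A[1][0] + B[0][1] = -5 + 4 = -1, A[1][1] + B[1][1] = 6 + 2 = 8, A[1][2] + B[2][1] = 4 + 2 = 6) = -1 (attained at k = 0)
  C[1][2] = min over k of (A[1][0] + B[0][2] = -5 + 3 = -2, A[1][1] + B[1][2] = 6 + -1 = 5, A[1][2] + B[2][2] = 4 + -1 = 3) = -2 (attained at k = 0)
  C[2][0] = min over k of (A[2][0] + B[0][0] = 2 + -5 = -3, A[2][1] + B[1][0] = 7 + 2 = 9, A[2][2] + B[2][0] = 0 + 10 = 10) = -3 (attained at k = 0)
  C[2][1] = min over k of (A[2][0] + B[0][1] = 2 + 4 = 6, A[2][1] + B[1][1] = 7 + 2 = 9, A[2][2] + B[2][1] = 0 + 2 = 2) = 2 (attained at k = 2)
  C[2][2] = min over k of (A[2][0] + B[0][2] = 2 + 3 = 5, A[2][1] + B[1][2] = 7 + -1 = 6, A[2][2] + B[2][2] = 0 + -1 = -1) = -1 (attained at k = 2)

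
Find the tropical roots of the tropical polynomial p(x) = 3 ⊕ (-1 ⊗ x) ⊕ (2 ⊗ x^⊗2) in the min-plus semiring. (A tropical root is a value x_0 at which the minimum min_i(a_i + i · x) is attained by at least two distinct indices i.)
Roots: {-3, 4}

Each tropical root is a break point of the lower envelope of the lines y = a_i + i · x (there are 3 lines, with slopes 0, 1, ..., 2). Only the lines that attain the minimum somewhere contribute to roots; other lines are dominated. Here the surviving (envelope) indices are i = 2, i = 1, i = 0.
Intersections between consecutive envelope lines give the roots: for adjacent envelope indices i < j the intersection is x = (a_i − a_j) / (j − i). Reading off the sorted break points: {-3, 4}.
Verification: at each break x_0, at least two indices attain the minimum of min_i(a_i + i · x_0).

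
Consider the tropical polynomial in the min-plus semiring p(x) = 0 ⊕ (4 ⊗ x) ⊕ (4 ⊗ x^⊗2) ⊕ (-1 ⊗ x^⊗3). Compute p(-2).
p(-2) = -7

A tropical monomial a ⊗ x^⊗i evaluates to a + i · x. Evaluating each term at x = -2:
  Term 0 contributes 0 + 0 · -2 = 0
  Term 1 contributes 4 + 1 · -2 = 2
  Term 2 contributes 4 + 2 · -2 = 0
  Term 3 contributes -1 + 3 · -2 = -7
p(-2) = ⊕ of these = min[0, 2, 0, -7] = -7.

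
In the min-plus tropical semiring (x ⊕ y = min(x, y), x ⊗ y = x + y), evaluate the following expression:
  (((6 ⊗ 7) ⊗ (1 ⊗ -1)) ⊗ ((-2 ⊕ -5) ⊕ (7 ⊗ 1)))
(((6 ⊗ 7) ⊗ (1 ⊗ -1)) ⊗ ((-2 ⊕ -5) ⊕ (7 ⊗ 1))) = 8

Expand innermost to outermost. Recall ⊕ takes the minimum of its arguments and ⊗ takes their sum. Working out the expression (((6 ⊗ 7) ⊗ (1 ⊗ -1)) ⊗ ((-2 ⊕ -5) ⊕ (7 ⊗ 1))) gives 8.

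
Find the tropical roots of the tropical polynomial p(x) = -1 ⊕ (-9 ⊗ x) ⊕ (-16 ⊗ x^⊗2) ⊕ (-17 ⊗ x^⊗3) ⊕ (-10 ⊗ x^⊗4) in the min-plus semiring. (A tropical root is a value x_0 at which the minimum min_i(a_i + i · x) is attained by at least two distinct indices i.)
Roots: {-7, 1, 7, 8}

Each tropical root is a break point of the lower envelope of the lines y = a_i + i · x (there are 5 lines, with slopes 0, 1, ..., 4). Only the lines that attain the minimum somewhere contribute to roots; other lines are dominated. Here the surviving (envelope) indices are i = 4, i = 3, i = 2, i = 1, i = 0.
Intersections between consecutive envelope lines give the roots: for adjacent envelope indices i < j the intersection is x = (a_i − a_j) / (j − i). Reading off the sorted break points: {-7, 1, 7, 8}.
Verification: at each break x_0, at least two indices attain the minimum of min_i(a_i + i · x_0).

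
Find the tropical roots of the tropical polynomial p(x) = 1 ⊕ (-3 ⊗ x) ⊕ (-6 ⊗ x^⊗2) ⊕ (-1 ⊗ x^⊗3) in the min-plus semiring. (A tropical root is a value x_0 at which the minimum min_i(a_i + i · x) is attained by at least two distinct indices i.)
Roots: {-5, 3, 4}

Each tropical root is a break point of the lower envelope of the lines y = a_i + i · x (there are 4 lines, with slopes 0, 1, ..., 3). Only the lines that attain the minimum somewhere contribute to roots; other lines are dominated. Here the surviving (envelope) indices are i = 3, i = 2, i = 1, i = 0.
Intersections between consecutive envelope lines give the roots: for adjacent envelope indices i < j the intersection is x = (a_i − a_j) / (j − i). Reading off the sorted break points: {-5, 3, 4}.
Verification: at each break x_0, at least two indices attain the minimum of min_i(a_i + i · x_0).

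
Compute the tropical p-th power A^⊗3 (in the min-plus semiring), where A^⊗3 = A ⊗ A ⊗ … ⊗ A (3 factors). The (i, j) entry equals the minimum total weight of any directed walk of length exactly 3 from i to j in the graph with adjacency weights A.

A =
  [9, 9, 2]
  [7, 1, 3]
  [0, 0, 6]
A^⊗3 =
  [8, 3, 4]
  [4, 3, 5]
  [2, 2, 4]

Each entry (A^⊗3)_ij equals the minimum over all length-3 walks i = v_0 → v_1 → … → v_3 = j of Σ_t A[v_t][v_{t+1}]. For example, for (i, j) = (0, 2) we minimise over 9 possible intermediate vertex sequences; the minimum is 4, attained along the walk 0 → 2 → 0 → 2.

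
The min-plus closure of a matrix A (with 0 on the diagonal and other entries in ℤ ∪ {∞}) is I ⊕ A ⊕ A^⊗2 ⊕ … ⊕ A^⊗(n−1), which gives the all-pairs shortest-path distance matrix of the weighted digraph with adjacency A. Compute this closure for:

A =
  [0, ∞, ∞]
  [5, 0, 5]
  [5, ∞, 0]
Closure =
  [0, ∞, ∞]
  [5, 0, 5]
  [5, ∞, 0]

This is the Floyd-Warshall all-pairs shortest-path computation. For each intermediate vertex k = 0, 1, …, 2, update dist[i][j] ← min(dist[i][j], dist[i][k] + dist[k][j]). The final matrix gives, for each (i, j), the minimum total weight of any directed path from i to j (possibly empty when i = j).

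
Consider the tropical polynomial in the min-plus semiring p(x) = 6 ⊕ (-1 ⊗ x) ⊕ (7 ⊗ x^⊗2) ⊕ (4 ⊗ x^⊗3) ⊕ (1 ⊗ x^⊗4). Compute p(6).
p(6) = 5

A tropical monomial a ⊗ x^⊗i evaluates to a + i · x. Evaluating each term at x = 6:
  Term 0 contributes 6 + 0 · 6 = 6
  Term 1 contributes -1 + 1 · 6 = 5
  Term 2 contributes 7 + 2 · 6 = 19
  Term 3 contributes 4 + 3 · 6 = 22
  Term 4 contributes 1 + 4 · 6 = 25
p(6) = ⊕ of these = min[6, 5, 19, 22, 25] = 5.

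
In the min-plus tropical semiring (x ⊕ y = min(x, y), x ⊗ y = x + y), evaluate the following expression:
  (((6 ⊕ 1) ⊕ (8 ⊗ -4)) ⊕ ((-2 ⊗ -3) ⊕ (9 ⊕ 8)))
(((6 ⊕ 1) ⊕ (8 ⊗ -4)) ⊕ ((-2 ⊗ -3) ⊕ (9 ⊕ 8))) = -5

Expand innermost to outermost. Recall ⊕ takes the minimum of its arguments and ⊗ takes their sum. Working out the expression (((6 ⊕ 1) ⊕ (8 ⊗ -4)) ⊕ ((-2 ⊗ -3) ⊕ (9 ⊕ 8))) gives -5.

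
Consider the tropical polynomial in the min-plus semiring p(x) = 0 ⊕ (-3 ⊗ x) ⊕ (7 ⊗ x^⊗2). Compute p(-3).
p(-3) = -6

A tropical monomial a ⊗ x^⊗i evaluates to a + i · x. Evaluating each term at x = -3:
  Term 0 contributes 0 + 0 · -3 = 0
  Term 1 contributes -3 + 1 · -3 = -6
  Term 2 contributes 7 + 2 · -3 = 1
p(-3) = ⊕ of these = min[0, -6, 1] = -6.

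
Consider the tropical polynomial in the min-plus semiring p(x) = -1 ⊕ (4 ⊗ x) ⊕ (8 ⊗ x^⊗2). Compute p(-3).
p(-3) = -1

A tropical monomial a ⊗ x^⊗i evaluates to a + i · x. Evaluating each term at x = -3:
  Term 0 contributes -1 + 0 · -3 = -1
  Term 1 contributes 4 + 1 · -3 = 1
  Term 2 contributes 8 + 2 · -3 = 2
p(-3) = ⊕ of these = min[-1, 1, 2] = -1.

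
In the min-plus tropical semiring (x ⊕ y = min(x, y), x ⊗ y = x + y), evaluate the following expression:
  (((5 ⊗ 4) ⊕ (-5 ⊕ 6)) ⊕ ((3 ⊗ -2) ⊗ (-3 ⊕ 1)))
(((5 ⊗ 4) ⊕ (-5 ⊕ 6)) ⊕ ((3 ⊗ -2) ⊗ (-3 ⊕ 1))) = -5

Expand innermost to outermost. Recall ⊕ takes the minimum of its arguments and ⊗ takes their sum. Working out the expression (((5 ⊗ 4) ⊕ (-5 ⊕ 6)) ⊕ ((3 ⊗ -2) ⊗ (-3 ⊕ 1))) gives -5.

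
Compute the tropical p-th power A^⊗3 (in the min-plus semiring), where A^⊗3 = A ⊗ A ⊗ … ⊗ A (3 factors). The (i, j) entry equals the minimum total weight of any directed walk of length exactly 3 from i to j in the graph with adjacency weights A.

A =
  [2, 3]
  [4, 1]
A^⊗3 =
  [6, 5]
  [6, 3]

Each entry (A^⊗3)_ij equals the minimum over all length-3 walks i = v_0 → v_1 → … → v_3 = j of Σ_t A[v_t][v_{t+1}]. For example, for (i, j) = (0, 1) we minimise over 4 possible intermediate vertex sequences; the minimum is 5, attained along the walk 0 → 1 → 1 → 1.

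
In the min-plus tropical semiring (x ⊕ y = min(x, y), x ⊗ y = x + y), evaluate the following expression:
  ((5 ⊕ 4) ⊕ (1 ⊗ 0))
((5 ⊕ 4) ⊕ (1 ⊗ 0)) = 1

Expand innermost to outermost. Recall ⊕ takes the minimum of its arguments and ⊗ takes their sum. Working out the expression ((5 ⊕ 4) ⊕ (1 ⊗ 0)) gives 1.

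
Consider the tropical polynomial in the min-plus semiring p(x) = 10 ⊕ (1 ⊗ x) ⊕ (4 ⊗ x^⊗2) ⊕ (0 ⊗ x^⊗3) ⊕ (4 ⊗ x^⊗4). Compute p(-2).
p(-2) = -6

A tropical monomial a ⊗ x^⊗i evaluates to a + i · x. Evaluating each term at x = -2:
  Term 0 contributes 10 + 0 · -2 = 10
  Term 1 contributes 1 + 1 · -2 = -1
  Term 2 contributes 4 + 2 · -2 = 0
  Term 3 contributes 0 + 3 · -2 = -6
  Term 4 contributes 4 + 4 · -2 = -4
p(-2) = ⊕ of these = min[10, -1, 0, -6, -4] = -6.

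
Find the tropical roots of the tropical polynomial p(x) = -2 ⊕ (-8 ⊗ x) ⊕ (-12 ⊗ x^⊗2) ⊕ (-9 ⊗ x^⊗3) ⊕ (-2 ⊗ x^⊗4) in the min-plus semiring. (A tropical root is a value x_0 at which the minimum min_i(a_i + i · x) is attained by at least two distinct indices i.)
Roots: {-7, -3, 4, 6}

Each tropical root is a break point of the lower envelope of the lines y = a_i + i · x (there are 5 lines, with slopes 0, 1, ..., 4). Only the lines that attain the minimum somewhere contribute to roots; other lines are dominated. Here the surviving (envelope) indices are i = 4, i = 3, i = 2, i = 1, i = 0.
Intersections between consecutive envelope lines give the roots: for adjacent envelope indices i < j the intersection is x = (a_i − a_j) / (j − i). Reading off the sorted break points: {-7, -3, 4, 6}.
Verification: at each break x_0, at least two indices attain the minimum of min_i(a_i + i · x_0).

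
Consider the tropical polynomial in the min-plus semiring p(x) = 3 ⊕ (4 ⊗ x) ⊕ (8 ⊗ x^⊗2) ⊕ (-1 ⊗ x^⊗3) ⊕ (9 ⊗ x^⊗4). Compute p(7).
p(7) = 3

A tropical monomial a ⊗ x^⊗i evaluates to a + i · x. Evaluating each term at x = 7:
  Term 0 contributes 3 + 0 · 7 = 3
  Term 1 contributes 4 + 1 · 7 = 11
  Term 2 contributes 8 + 2 · 7 = 22
  Term 3 contributes -1 + 3 · 7 = 20
  Term 4 contributes 9 + 4 · 7 = 37
p(7) = ⊕ of these = min[3, 11, 22, 20, 37] = 3.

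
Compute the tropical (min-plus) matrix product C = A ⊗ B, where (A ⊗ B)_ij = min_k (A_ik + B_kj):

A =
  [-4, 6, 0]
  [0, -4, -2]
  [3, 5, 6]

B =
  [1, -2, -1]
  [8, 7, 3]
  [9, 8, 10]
A ⊗ B =
  [-3, -6, -5]
  [1, -2, -1]
  [4, 1, 2]

Apply the min-plus product entry-by-entry:
  C[0][0] = min over k of (A[0][0] + B[0][0] = -4 + 1 = -3, A[0][1] + B[1][0] = 6 + 8 = 14, A[0][2] + B[2][0] = 0 + 9 = 9) = -3 (attained at k = 0)
  C[0][1] = min over k of (A[0][0] + B[0][1] = -4 + -2 = -6, A[0][1] + B[1][1] = 6 + 7 = 13, A[0][2] + B[2][1] = 0 + 8 = 8) = -6 (attained at k = 0)
  C[0][2] = min over k of (A[0][0] + B[0][2] = -4 + -1 = -5, A[0][1] + B[1][2] = 6 + 3 = 9, A[0][2] + B[2][2] = 0 + 10 = 10) = -5 (attained at k = 0)
  C[1][0] = min over k of (A[1][0] + B[0][0] = 0 + 1 = 1, A[1][1] + B[1][0] = -4 + 8 = 4, A[1][2] + B[2][0] = -2 + 9 = 7) = 1 (attained at k = 0)
  C[1][1] = min over k of (A[1][0] + B[0][1] = 0 + -2 = -2, A[1][1] + B[1][1] = -4 + 7 = 3, A[1][2] + B[2][1] = -2 + 8 = 6) = -2 (attained at k = 0)
  C[1][2] = min over k of (A[1][0] + B[0][2] = 0 + -1 = -1, A[1][1] + B[1][2] = -4 + 3 = -1, A[1][2] + B[2][2] = -2 + 10 = 8) = -1 (attained at k = 0)
  C[2][0] = min over k of (A[2][0] + B[0][0] = 3 + 1 = 4, A[2][1] + B[1][0] = 5 + 8 = 13, A[2][2] + B[2][0] = 6 + 9 = 15) = 4 (attained at k = 0)
  C[2][1] = min over k of (A[2][0] + B[0][1] = 3 + -2 = 1, A[2][1] + B[1][1] = 5 + 7 = 12, A[2][2] + B[2][1] = 6 + 8 = 14) = 1 (attained at k = 0)
  C[2][2] = min over k of (A[2][0] + B[0][2] = 3 + -1 = 2, A[2][1] + B[1][2] = 5 + 3 = 8, A[2][2] + B[2][2] = 6 + 10 = 16) = 2 (attained at k = 0)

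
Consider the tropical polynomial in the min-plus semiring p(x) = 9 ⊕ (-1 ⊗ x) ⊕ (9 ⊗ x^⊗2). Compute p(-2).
p(-2) = -3

A tropical monomial a ⊗ x^⊗i evaluates to a + i · x. Evaluating each term at x = -2:
  Term 0 contributes 9 + 0 · -2 = 9
  Term 1 contributes -1 + 1 · -2 = -3
  Term 2 contributes 9 + 2 · -2 = 5
p(-2) = ⊕ of these = min[9, -3, 5] = -3.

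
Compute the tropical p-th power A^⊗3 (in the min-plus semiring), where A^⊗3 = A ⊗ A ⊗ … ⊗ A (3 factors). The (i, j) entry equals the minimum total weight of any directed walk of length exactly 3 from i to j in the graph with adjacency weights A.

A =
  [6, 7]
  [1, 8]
A^⊗3 =
  [14, 15]
  [9, 14]

Each entry (A^⊗3)_ij equals the minimum over all length-3 walks i = v_0 → v_1 → … → v_3 = j of Σ_t A[v_t][v_{t+1}]. For example, for (i, j) = (0, 1) we minimise over 4 possible intermediate vertex sequences; the minimum is 15, attained along the walk 0 → 1 → 0 → 1.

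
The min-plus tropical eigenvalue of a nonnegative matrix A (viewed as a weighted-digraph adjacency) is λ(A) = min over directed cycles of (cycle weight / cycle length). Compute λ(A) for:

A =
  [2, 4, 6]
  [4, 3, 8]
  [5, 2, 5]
λ(A) = 2

Enumerate directed cycles and compute their means (weight / length). Sample:
  cycle 0 → 0: weight = 2, length = 1, mean = 2/1 ≈ 2.000
  cycle 1 → 1: weight = 3, length = 1, mean = 3/1 ≈ 3.000
  cycle 2 → 2: weight = 5, length = 1, mean = 5/1 ≈ 5.000
  cycle 0 → 1 → 0: weight = 8, length = 2, mean = 8/2 ≈ 4.000
  cycle 0 → 2 → 0: weight = 11, length = 2, mean = 11/2 ≈ 5.500
  cycle 1 → 0 → 1: weight = 8, length = 2, mean = 8/2 ≈ 4.000
Minimum mean = 2.000, attained e.g. along the cycle 0 → 0 with weight 2 and length 1. So λ(A) = 2/1 = 2.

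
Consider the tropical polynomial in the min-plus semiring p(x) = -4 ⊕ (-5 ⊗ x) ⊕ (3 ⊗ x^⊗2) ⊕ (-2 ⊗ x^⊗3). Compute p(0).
p(0) = -5

A tropical monomial a ⊗ x^⊗i evaluates to a + i · x. Evaluating each term at x = 0:
  Term 0 contributes -4 + 0 · 0 = -4
  Term 1 contributes -5 + 1 · 0 = -5
  Term 2 contributes 3 + 2 · 0 = 3
  Term 3 contributes -2 + 3 · 0 = -2
p(0) = ⊕ of these = min[-4, -5, 3, -2] = -5.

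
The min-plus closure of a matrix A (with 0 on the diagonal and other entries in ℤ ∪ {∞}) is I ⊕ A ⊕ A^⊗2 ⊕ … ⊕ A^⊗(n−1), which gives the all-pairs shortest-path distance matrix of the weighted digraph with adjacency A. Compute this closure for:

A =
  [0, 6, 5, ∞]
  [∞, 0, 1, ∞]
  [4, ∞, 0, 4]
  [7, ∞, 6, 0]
Closure =
  [0, 6, 5, 9]
  [5, 0, 1, 5]
  [4, 10, 0, 4]
  [7, 13, 6, 0]

This is the Floyd-Warshall all-pairs shortest-path computation. For each intermediate vertex k = 0, 1, …, 3, update dist[i][j] ← min(dist[i][j], dist[i][k] + dist[k][j]). The final matrix gives, for each (i, j), the minimum total weight of any directed path from i to j (possibly empty when i = j).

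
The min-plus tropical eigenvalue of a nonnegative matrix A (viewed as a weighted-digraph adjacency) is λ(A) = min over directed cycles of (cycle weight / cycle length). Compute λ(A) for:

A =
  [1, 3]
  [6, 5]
λ(A) = 1

Enumerate directed cycles and compute their means (weight / length). Sample:
  cycle 0 → 0: weight = 1, length = 1, mean = 1/1 ≈ 1.000
  cycle 1 → 1: weight = 5, length = 1, mean = 5/1 ≈ 5.000
  cycle 0 → 1 → 0: weight = 9, length = 2, mean = 9/2 ≈ 4.500
  cycle 1 → 0 → 1: weight = 9, length = 2, mean = 9/2 ≈ 4.500
Minimum mean = 1.000, attained e.g. along the cycle 0 → 0 with weight 1 and length 1. So λ(A) = 1/1 = 1.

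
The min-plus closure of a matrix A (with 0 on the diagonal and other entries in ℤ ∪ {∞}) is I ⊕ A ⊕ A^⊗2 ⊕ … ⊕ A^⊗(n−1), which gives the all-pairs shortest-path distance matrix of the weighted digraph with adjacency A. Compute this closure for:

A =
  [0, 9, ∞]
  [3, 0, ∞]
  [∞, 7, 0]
Closure =
  [0, 9, ∞]
  [3, 0, ∞]
  [10, 7, 0]

This is the Floyd-Warshall all-pairs shortest-path computation. For each intermediate vertex k = 0, 1, …, 2, update dist[i][j] ← min(dist[i][j], dist[i][k] + dist[k][j]). The final matrix gives, for each (i, j), the minimum total weight of any directed path from i to j (possibly empty when i = j).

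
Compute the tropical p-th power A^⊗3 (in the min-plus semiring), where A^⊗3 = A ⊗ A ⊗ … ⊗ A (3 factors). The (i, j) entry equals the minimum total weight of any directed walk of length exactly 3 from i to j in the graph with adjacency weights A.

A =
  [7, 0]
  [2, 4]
A^⊗3 =
  [6, 2]
  [4, 6]

Each entry (A^⊗3)_ij equals the minimum over all length-3 walks i = v_0 → v_1 → … → v_3 = j of Σ_t A[v_t][v_{t+1}]. For example, for (i, j) = (0, 1) we minimise over 4 possible intermediate vertex sequences; the minimum is 2, attained along the walk 0 → 1 → 0 → 1.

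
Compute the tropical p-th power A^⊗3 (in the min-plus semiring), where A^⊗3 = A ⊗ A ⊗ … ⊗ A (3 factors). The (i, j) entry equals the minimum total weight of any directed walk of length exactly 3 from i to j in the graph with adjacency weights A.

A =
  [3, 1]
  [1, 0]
A^⊗3 =
  [2, 1]
  [1, 0]

Each entry (A^⊗3)_ij equals the minimum over all length-3 walks i = v_0 → v_1 → … → v_3 = j of Σ_t A[v_t][v_{t+1}]. For example, for (i, j) = (0, 1) we minimise over 4 possible intermediate vertex sequences; the minimum is 1, attained along the walk 0 → 1 → 1 → 1.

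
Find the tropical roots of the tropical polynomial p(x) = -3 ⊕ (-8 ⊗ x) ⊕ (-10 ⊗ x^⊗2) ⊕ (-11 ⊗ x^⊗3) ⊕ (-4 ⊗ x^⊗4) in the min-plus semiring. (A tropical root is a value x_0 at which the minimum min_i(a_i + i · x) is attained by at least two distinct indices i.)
Roots: {-7, 1, 2, 5}

Each tropical root is a break point of the lower envelope of the lines y = a_i + i · x (there are 5 lines, with slopes 0, 1, ..., 4). Only the lines that attain the minimum somewhere contribute to roots; other lines are dominated. Here the surviving (envelope) indices are i = 4, i = 3, i = 2, i = 1, i = 0.
Intersections between consecutive envelope lines give the roots: for adjacent envelope indices i < j the intersection is x = (a_i − a_j) / (j − i). Reading off the sorted break points: {-7, 1, 2, 5}.
Verification: at each break x_0, at least two indices attain the minimum of min_i(a_i + i · x_0).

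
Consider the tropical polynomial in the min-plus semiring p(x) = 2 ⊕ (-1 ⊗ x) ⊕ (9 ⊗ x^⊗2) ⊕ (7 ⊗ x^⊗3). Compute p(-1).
p(-1) = -2

A tropical monomial a ⊗ x^⊗i evaluates to a + i · x. Evaluating each term at x = -1:
  Term 0 contributes 2 + 0 · -1 = 2
  Term 1 contributes -1 + 1 · -1 = -2
  Term 2 contributes 9 + 2 · -1 = 7
  Term 3 contributes 7 + 3 · -1 = 4
p(-1) = ⊕ of these = min[2, -2, 7, 4] = -2.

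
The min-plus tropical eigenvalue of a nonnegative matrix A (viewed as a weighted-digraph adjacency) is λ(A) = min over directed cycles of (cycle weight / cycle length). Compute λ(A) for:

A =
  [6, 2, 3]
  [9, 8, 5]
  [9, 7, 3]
λ(A) = 3

Enumerate directed cycles and compute their means (weight / length). Sample:
  cycle 0 → 0: weight = 6, length = 1, mean = 6/1 ≈ 6.000
  cycle 1 → 1: weight = 8, length = 1, mean = 8/1 ≈ 8.000
  cycle 2 → 2: weight = 3, length = 1, mean = 3/1 ≈ 3.000
  cycle 0 → 1 → 0: weight = 11, length = 2, mean = 11/2 ≈ 5.500
  cycle 0 → 2 → 0: weight = 12, length = 2, mean = 12/2 ≈ 6.000
  cycle 1 → 0 → 1: weight = 11, length = 2, mean = 11/2 ≈ 5.500
Minimum mean = 3.000, attained e.g. along the cycle 2 → 2 with weight 3 and length 1. So λ(A) = 3/1 = 3.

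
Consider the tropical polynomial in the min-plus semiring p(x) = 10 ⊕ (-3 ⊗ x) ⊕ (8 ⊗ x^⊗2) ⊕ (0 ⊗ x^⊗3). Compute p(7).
p(7) = 4

A tropical monomial a ⊗ x^⊗i evaluates to a + i · x. Evaluating each term at x = 7:
  Term 0 contributes 10 + 0 · 7 = 10
  Term 1 contributes -3 + 1 · 7 = 4
  Term 2 contributes 8 + 2 · 7 = 22
  Term 3 contributes 0 + 3 · 7 = 21
p(7) = ⊕ of these = min[10, 4, 22, 21] = 4.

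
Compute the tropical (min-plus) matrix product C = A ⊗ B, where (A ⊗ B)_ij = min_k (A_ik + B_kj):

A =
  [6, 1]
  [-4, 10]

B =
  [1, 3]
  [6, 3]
A ⊗ B =
  [7, 4]
  [-3, -1]

Apply the min-plus product entry-by-entry:
  C[0][0] = min over k of (A[0][0] + B[0][0] = 6 + 1 = 7, A[0][1] + B[1][0] = 1 + 6 = 7) = 7 (attained at k = 0)
  C[0][1] = min over k of (A[0][0] + B[0][1] = 6 + 3 = 9, A[0][1] + B[1][1] = 1 + 3 = 4) = 4 (attained at k = 1)
  C[1][0] = min over k of (A[1][0] + B[0][0] = -4 + 1 = -3, A[1][1] + B[1][0] = 10 + 6 = 16) = -3 (attained at k = 0)
  C[1][1] = min over k of (A[1][0] + B[0][1] = -4 + 3 = -1, A[1][1] + B[1][1] = 10 + 3 = 13) = -1 (attained at k = 0)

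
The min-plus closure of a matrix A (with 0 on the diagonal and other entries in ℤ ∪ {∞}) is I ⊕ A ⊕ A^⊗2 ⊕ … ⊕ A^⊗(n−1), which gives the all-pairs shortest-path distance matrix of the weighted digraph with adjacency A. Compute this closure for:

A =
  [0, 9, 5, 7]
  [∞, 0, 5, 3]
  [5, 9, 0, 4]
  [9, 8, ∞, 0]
Closure =
  [0, 9, 5, 7]
  [10, 0, 5, 3]
  [5, 9, 0, 4]
  [9, 8, 13, 0]

This is the Floyd-Warshall all-pairs shortest-path computation. For each intermediate vertex k = 0, 1, …, 3, update dist[i][j] ← min(dist[i][j], dist[i][k] + dist[k][j]). The final matrix gives, for each (i, j), the minimum total weight of any directed path from i to j (possibly empty when i = j).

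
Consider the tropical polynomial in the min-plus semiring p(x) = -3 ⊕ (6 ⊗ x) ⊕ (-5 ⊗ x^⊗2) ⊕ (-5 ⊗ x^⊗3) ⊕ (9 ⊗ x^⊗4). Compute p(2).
p(2) = -3

A tropical monomial a ⊗ x^⊗i evaluates to a + i · x. Evaluating each term at x = 2:
  Term 0 contributes -3 + 0 · 2 = -3
  Term 1 contributes 6 + 1 · 2 = 8
  Term 2 contributes -5 + 2 · 2 = -1
  Term 3 contributes -5 + 3 · 2 = 1
  Term 4 contributes 9 + 4 · 2 = 17
p(2) = ⊕ of these = min[-3, 8, -1, 1, 17] = -3.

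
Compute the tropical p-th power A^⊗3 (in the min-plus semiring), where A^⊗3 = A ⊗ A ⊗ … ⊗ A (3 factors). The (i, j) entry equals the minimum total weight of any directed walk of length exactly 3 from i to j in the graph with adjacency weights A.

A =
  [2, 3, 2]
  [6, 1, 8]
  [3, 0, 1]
A^⊗3 =
  [6, 3, 4]
  [8, 3, 9]
  [5, 2, 3]

Each entry (A^⊗3)_ij equals the minimum over all length-3 walks i = v_0 → v_1 → … → v_3 = j of Σ_t A[v_t][v_{t+1}]. For example, for (i, j) = (0, 2) we minimise over 9 possible intermediate vertex sequences; the minimum is 4, attained along the walk 0 → 2 → 2 → 2.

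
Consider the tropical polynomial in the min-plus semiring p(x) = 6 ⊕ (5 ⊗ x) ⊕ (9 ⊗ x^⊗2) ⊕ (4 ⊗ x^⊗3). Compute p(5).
p(5) = 6

A tropical monomial a ⊗ x^⊗i evaluates to a + i · x. Evaluating each term at x = 5:
  Term 0 contributes 6 + 0 · 5 = 6
  Term 1 contributes 5 + 1 · 5 = 10
  Term 2 contributes 9 + 2 · 5 = 19
  Term 3 contributes 4 + 3 · 5 = 19
p(5) = ⊕ of these = min[6, 10, 19, 19] = 6.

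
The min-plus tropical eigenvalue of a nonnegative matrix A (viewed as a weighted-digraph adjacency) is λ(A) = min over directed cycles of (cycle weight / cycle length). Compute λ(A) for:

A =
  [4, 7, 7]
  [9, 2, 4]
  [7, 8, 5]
λ(A) = 2

Enumerate directed cycles and compute their means (weight / length). Sample:
  cycle 0 → 0: weight = 4, length = 1, mean = 4/1 ≈ 4.000
  cycle 1 → 1: weight = 2, length = 1, mean = 2/1 ≈ 2.000
  cycle 2 → 2: weight = 5, length = 1, mean = 5/1 ≈ 5.000
  cycle 0 → 1 → 0: weight = 16, length = 2, mean = 16/2 ≈ 8.000
  cycle 0 → 2 → 0: weight = 14, length = 2, mean = 14/2 ≈ 7.000
  cycle 1 → 0 → 1: weight = 16, length = 2, mean = 16/2 ≈ 8.000
Minimum mean = 2.000, attained e.g. along the cycle 1 → 1 with weight 2 and length 1. So λ(A) = 2/1 = 2.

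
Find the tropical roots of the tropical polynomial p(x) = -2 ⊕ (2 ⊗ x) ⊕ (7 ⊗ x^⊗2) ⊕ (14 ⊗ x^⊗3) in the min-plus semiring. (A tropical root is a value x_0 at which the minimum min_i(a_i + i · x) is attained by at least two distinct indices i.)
Roots: {-7, -5, -4}

Each tropical root is a break point of the lower envelope of the lines y = a_i + i · x (there are 4 lines, with slopes 0, 1, ..., 3). Only the lines that attain the minimum somewhere contribute to roots; other lines are dominated. Here the surviving (envelope) indices are i = 3, i = 2, i = 1, i = 0.
Intersections between consecutive envelope lines give the roots: for adjacent envelope indices i < j the intersection is x = (a_i − a_j) / (j − i). Reading off the sorted break points: {-7, -5, -4}.
Verification: at each break x_0, at least two indices attain the minimum of min_i(a_i + i · x_0).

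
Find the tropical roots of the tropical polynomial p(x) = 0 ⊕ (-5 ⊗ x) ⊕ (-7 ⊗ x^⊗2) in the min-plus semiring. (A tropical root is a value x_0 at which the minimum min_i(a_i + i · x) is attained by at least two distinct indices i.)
Roots: {2, 5}

Each tropical root is a break point of the lower envelope of the lines y = a_i + i · x (there are 3 lines, with slopes 0, 1, ..., 2). Only the lines that attain the minimum somewhere contribute to roots; other lines are dominated. Here the surviving (envelope) indices are i = 2, i = 1, i = 0.
Intersections between consecutive envelope lines give the roots: for adjacent envelope indices i < j the intersection is x = (a_i − a_j) / (j − i). Reading off the sorted break points: {2, 5}.
Verification: at each break x_0, at least two indices attain the minimum of min_i(a_i + i · x_0).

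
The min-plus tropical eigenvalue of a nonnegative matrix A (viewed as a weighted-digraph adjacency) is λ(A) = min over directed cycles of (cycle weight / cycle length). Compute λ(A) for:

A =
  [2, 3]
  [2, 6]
λ(A) = 2

Enumerate directed cycles and compute their means (weight / length). Sample:
  cycle 0 → 0: weight = 2, length = 1, mean = 2/1 ≈ 2.000
  cycle 1 → 1: weight = 6, length = 1, mean = 6/1 ≈ 6.000
  cycle 0 → 1 → 0: weight = 5, length = 2, mean = 5/2 ≈ 2.500
  cycle 1 → 0 → 1: weight = 5, length = 2, mean = 5/2 ≈ 2.500
Minimum mean = 2.000, attained e.g. along the cycle 0 → 0 with weight 2 and length 1. So λ(A) = 2/1 = 2.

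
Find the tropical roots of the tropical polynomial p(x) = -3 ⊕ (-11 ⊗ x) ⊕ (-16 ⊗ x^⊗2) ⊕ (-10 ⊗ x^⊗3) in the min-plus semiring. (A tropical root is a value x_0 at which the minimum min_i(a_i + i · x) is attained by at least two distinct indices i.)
Roots: {-6, 5, 8}

Each tropical root is a break point of the lower envelope of the lines y = a_i + i · x (there are 4 lines, with slopes 0, 1, ..., 3). Only the lines that attain the minimum somewhere contribute to roots; other lines are dominated. Here the surviving (envelope) indices are i = 3, i = 2, i = 1, i = 0.
Intersections between consecutive envelope lines give the roots: for adjacent envelope indices i < j the intersection is x = (a_i − a_j) / (j − i). Reading off the sorted break points: {-6, 5, 8}.
Verification: at each break x_0, at least two indices attain the minimum of min_i(a_i + i · x_0).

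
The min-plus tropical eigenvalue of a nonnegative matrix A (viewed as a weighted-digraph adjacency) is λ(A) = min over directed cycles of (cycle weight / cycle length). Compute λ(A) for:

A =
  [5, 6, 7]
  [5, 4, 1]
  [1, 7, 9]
λ(A) = 8/3

Enumerate directed cycles and compute their means (weight / length). Sample:
  cycle 0 → 0: weight = 5, length = 1, mean = 5/1 ≈ 5.000
  cycle 1 → 1: weight = 4, length = 1, mean = 4/1 ≈ 4.000
  cycle 2 → 2: weight = 9, length = 1, mean = 9/1 ≈ 9.000
  cycle 0 → 1 → 0: weight = 11, length = 2, mean = 11/2 ≈ 5.500
  cycle 0 → 2 → 0: weight = 8, length = 2, mean = 8/2 ≈ 4.000
  cycle 1 → 0 → 1: weight = 11, length = 2, mean = 11/2 ≈ 5.500
Minimum mean = 2.667, attained e.g. along the cycle 0 → 1 → 2 → 0 with weight 8 and length 3. So λ(A) = 8/3 = 8/3.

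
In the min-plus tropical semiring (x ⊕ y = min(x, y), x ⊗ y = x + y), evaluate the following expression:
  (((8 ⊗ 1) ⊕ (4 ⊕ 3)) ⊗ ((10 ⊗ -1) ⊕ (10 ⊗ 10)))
(((8 ⊗ 1) ⊕ (4 ⊕ 3)) ⊗ ((10 ⊗ -1) ⊕ (10 ⊗ 10))) = 12

Expand innermost to outermost. Recall ⊕ takes the minimum of its arguments and ⊗ takes their sum. Working out the expression (((8 ⊗ 1) ⊕ (4 ⊕ 3)) ⊗ ((10 ⊗ -1) ⊕ (10 ⊗ 10))) gives 12.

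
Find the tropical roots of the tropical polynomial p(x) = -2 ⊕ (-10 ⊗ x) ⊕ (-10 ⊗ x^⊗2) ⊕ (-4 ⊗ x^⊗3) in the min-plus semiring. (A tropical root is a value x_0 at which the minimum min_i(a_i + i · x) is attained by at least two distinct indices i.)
Roots: {-6, 0, 8}

Each tropical root is a break point of the lower envelope of the lines y = a_i + i · x (there are 4 lines, with slopes 0, 1, ..., 3). Only the lines that attain the minimum somewhere contribute to roots; other lines are dominated. Here the surviving (envelope) indices are i = 3, i = 2, i = 1, i = 0.
Intersections between consecutive envelope lines give the roots: for adjacent envelope indices i < j the intersection is x = (a_i − a_j) / (j − i). Reading off the sorted break points: {-6, 0, 8}.
Verification: at each break x_0, at least two indices attain the minimum of min_i(a_i + i · x_0).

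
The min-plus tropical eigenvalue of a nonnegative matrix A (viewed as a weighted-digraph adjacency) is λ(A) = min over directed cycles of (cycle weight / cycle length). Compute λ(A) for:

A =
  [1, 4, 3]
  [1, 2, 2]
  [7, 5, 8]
λ(A) = 1

Enumerate directed cycles and compute their means (weight / length). Sample:
  cycle 0 → 0: weight = 1, length = 1, mean = 1/1 ≈ 1.000
  cycle 1 → 1: weight = 2, length = 1, mean = 2/1 ≈ 2.000
  cycle 2 → 2: weight = 8, length = 1, mean = 8/1 ≈ 8.000
  cycle 0 → 1 → 0: weight = 5, length = 2, mean = 5/2 ≈ 2.500
  cycle 0 → 2 → 0: weight = 10, length = 2, mean = 10/2 ≈ 5.000
  cycle 1 → 0 → 1: weight = 5, length = 2, mean = 5/2 ≈ 2.500
Minimum mean = 1.000, attained e.g. along the cycle 0 → 0 with weight 1 and length 1. So λ(A) = 1/1 = 1.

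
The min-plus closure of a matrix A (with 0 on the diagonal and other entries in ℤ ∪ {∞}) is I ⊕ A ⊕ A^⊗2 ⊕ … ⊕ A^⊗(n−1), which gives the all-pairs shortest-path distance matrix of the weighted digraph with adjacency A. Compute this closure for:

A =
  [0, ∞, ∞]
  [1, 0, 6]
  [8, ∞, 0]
Closure =
  [0, ∞, ∞]
  [1, 0, 6]
  [8, ∞, 0]

This is the Floyd-Warshall all-pairs shortest-path computation. For each intermediate vertex k = 0, 1, …, 2, update dist[i][j] ← min(dist[i][j], dist[i][k] + dist[k][j]). The final matrix gives, for each (i, j), the minimum total weight of any directed path from i to j (possibly empty when i = j).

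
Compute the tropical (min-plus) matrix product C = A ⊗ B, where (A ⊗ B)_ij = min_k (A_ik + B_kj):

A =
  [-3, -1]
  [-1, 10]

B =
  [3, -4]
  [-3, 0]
A ⊗ B =
  [-4, -7]
  [2, -5]

Apply the min-plus product entry-by-entry:
  C[0][0] = min over k of (A[0][0] + B[0][0] = -3 + 3 = 0, A[0][1] + B[1][0] = -1 + -3 = -4) = -4 (attained at k = 1)
  C[0][1] = min over k of (A[0][0] + B[0][1] = -3 + -4 = -7, A[0][1] + B[1][1] = -1 + 0 = -1) = -7 (attained at k = 0)
  C[1][0] = min over k of (A[1][0] + B[0][0] = -1 + 3 = 2, A[1][1] + B[1][0] = 10 + -3 = 7) = 2 (attained at k = 0)
  C[1][1] = min over k of (A[1][0] + B[0][1] = -1 + -4 = -5, A[1][1] + B[1][1] = 10 + 0 = 10) = -5 (attained at k = 0)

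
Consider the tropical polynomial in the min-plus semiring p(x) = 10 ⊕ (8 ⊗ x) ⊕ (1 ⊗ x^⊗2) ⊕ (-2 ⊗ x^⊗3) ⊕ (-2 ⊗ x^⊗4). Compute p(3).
p(3) = 7

A tropical monomial a ⊗ x^⊗i evaluates to a + i · x. Evaluating each term at x = 3:
  Term 0 contributes 10 + 0 · 3 = 10
  Term 1 contributes 8 + 1 · 3 = 11
  Term 2 contributes 1 + 2 · 3 = 7
  Term 3 contributes -2 + 3 · 3 = 7
  Term 4 contributes -2 + 4 · 3 = 10
p(3) = ⊕ of these = min[10, 11, 7, 7, 10] = 7.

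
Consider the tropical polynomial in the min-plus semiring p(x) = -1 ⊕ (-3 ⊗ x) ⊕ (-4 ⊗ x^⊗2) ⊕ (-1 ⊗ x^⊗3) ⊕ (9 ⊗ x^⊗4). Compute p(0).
p(0) = -4

A tropical monomial a ⊗ x^⊗i evaluates to a + i · x. Evaluating each term at x = 0:
  Term 0 contributes -1 + 0 · 0 = -1
  Term 1 contributes -3 + 1 · 0 = -3
  Term 2 contributes -4 + 2 · 0 = -4
  Term 3 contributes -1 + 3 · 0 = -1
  Term 4 contributes 9 + 4 · 0 = 9
p(0) = ⊕ of these = min[-1, -3, -4, -1, 9] = -4.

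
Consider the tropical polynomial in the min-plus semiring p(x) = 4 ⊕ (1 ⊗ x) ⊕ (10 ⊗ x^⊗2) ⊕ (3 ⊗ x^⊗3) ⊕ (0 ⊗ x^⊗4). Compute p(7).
p(7) = 4

A tropical monomial a ⊗ x^⊗i evaluates to a + i · x. Evaluating each term at x = 7:
  Term 0 contributes 4 + 0 · 7 = 4
  Term 1 contributes 1 + 1 · 7 = 8
  Term 2 contributes 10 + 2 · 7 = 24
  Term 3 contributes 3 + 3 · 7 = 24
  Term 4 contributes 0 + 4 · 7 = 28
p(7) = ⊕ of these = min[4, 8, 24, 24, 28] = 4.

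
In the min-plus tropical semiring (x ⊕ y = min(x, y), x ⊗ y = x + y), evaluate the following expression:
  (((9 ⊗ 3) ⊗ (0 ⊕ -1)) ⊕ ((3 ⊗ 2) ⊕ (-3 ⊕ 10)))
(((9 ⊗ 3) ⊗ (0 ⊕ -1)) ⊕ ((3 ⊗ 2) ⊕ (-3 ⊕ 10))) = -3

Expand innermost to outermost. Recall ⊕ takes the minimum of its arguments and ⊗ takes their sum. Working out the expression (((9 ⊗ 3) ⊗ (0 ⊕ -1)) ⊕ ((3 ⊗ 2) ⊕ (-3 ⊕ 10))) gives -3.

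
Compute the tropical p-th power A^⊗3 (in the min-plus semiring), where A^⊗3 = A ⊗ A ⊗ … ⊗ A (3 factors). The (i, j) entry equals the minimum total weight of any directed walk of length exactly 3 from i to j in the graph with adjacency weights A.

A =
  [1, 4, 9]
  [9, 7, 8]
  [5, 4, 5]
A^⊗3 =
  [3, 6, 11]
  [11, 14, 18]
  [7, 10, 15]

Each entry (A^⊗3)_ij equals the minimum over all length-3 walks i = v_0 → v_1 → … → v_3 = j of Σ_t A[v_t][v_{t+1}]. For example, for (i, j) = (0, 2) we minimise over 9 possible intermediate vertex sequences; the minimum is 11, attained along the walk 0 → 0 → 0 → 2.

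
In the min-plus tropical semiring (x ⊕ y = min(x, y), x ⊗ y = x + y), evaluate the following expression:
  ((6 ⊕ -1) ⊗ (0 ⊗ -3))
((6 ⊕ -1) ⊗ (0 ⊗ -3)) = -4

Expand innermost to outermost. Recall ⊕ takes the minimum of its arguments and ⊗ takes their sum. Working out the expression ((6 ⊕ -1) ⊗ (0 ⊗ -3)) gives -4.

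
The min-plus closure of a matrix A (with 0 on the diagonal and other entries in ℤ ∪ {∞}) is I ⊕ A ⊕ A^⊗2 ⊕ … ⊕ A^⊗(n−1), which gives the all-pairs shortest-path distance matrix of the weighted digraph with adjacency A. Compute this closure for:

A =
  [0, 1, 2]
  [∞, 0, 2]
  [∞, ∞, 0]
Closure =
  [0, 1, 2]
  [∞, 0, 2]
  [∞, ∞, 0]

This is the Floyd-Warshall all-pairs shortest-path computation. For each intermediate vertex k = 0, 1, …, 2, update dist[i][j] ← min(dist[i][j], dist[i][k] + dist[k][j]). The final matrix gives, for each (i, j), the minimum total weight of any directed path from i to j (possibly empty when i = j).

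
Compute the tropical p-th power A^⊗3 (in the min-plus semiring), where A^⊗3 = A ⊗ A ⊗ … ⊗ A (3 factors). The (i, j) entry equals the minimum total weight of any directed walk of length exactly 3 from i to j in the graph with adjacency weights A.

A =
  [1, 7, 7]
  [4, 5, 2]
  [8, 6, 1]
A^⊗3 =
  [3, 9, 9]
  [6, 9, 4]
  [10, 8, 3]

Each entry (A^⊗3)_ij equals the minimum over all length-3 walks i = v_0 → v_1 → … → v_3 = j of Σ_t A[v_t][v_{t+1}]. For example, for (i, j) = (0, 2) we minimise over 9 possible intermediate vertex sequences; the minimum is 9, attained along the walk 0 → 0 → 0 → 2.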